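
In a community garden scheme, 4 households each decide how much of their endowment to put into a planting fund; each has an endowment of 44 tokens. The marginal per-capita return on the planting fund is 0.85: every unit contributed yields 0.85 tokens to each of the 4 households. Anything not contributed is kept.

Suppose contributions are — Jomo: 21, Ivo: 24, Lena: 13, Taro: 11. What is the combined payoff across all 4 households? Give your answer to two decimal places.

341.60 tokens

Total contributed: 21 + 24 + 13 + 11 = 69; total kept: 4 × 44 − 69 = 107.
The planting fund pays out 0.85 × 4 × 69 = 234.60 in aggregate.
Group total = 107 + 234.60 = 341.60.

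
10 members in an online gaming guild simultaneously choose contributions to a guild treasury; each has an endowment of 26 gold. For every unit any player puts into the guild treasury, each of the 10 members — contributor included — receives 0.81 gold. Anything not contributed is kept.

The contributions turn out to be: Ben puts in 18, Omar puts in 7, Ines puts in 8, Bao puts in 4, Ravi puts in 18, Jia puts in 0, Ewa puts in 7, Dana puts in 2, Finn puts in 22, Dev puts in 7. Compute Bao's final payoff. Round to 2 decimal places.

Total contributed: 18 + 7 + 8 + 4 + 18 + 0 + 7 + 2 + 22 + 7 = 93.
Each receives 0.81 × 93 = 75.33 from the guild treasury.
Bao keeps 26 − 4 = 22, so Bao's payoff is 22 + 75.33 = 97.33.

97.33 gold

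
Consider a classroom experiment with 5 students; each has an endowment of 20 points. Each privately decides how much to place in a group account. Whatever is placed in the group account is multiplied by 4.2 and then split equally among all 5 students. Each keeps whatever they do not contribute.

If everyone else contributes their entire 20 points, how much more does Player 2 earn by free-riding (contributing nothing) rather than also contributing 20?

Switching from a contribution of 20 to 0 lets Player 2 keep an extra 20 points, but lowers the group account by 20, which costs Player 2 their own share of that drop: 4.2/5 × 20 = 16.80.
Net gain = 20 − 16.80 = 3.20. The private return per contributed unit (0.8400) is below 1, so free-riding is indeed the best response regardless of what the others do.

3.20 points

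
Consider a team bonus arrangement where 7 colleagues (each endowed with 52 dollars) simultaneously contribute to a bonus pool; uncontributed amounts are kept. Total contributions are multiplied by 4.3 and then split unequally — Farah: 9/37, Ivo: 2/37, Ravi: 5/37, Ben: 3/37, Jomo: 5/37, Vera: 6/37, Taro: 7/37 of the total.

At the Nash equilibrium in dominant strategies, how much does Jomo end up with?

Each unit j contributes comes back to j as 4.3 × (j's share), so j prefers to contribute only if that share exceeds 1/4.3 = 0.2326; otherwise keeping the unit dominates.
Farah alone (share 9/37) is above the threshold, contributing 52; the remaining 6 contribute 0. Total contributed: 52.
Jomo keeps 52 and receives 4.3 × 52 × 5/37 = 30.22 from the bonus pool, for a payoff of 82.22.

82.22 dollars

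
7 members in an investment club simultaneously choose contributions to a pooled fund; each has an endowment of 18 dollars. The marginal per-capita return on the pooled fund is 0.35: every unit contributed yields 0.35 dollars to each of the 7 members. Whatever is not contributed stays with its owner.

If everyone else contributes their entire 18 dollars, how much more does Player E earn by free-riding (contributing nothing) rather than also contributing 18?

Switching from a contribution of 18 to 0 lets Player E keep an extra 18 dollars, but lowers the pooled fund by 18, which costs Player E their own share of that drop: 0.35 × 18 = 6.30.
Net gain = 18 − 6.30 = 11.70. The private return per contributed unit (0.35) is below 1, so free-riding is indeed the best response regardless of what the others do.

11.70 dollars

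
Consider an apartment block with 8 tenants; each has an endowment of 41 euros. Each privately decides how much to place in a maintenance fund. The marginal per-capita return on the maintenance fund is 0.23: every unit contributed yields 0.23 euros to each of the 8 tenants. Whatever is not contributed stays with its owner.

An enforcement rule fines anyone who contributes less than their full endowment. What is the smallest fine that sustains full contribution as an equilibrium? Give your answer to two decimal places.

31.57 euros

Given the others contribute fully, the best deviation is to contribute 0 (any partial contribution still incurs the fine and gives up units whose private return 0.23 is below 1).
Deviating from 41 to 0 saves 41 euros but forfeits the deviator's share of the drop in the maintenance fund: 0.23 × 41 = 9.43.
So the deviation gain is 41 − 9.43 = 31.57, and the fine must be at least 31.57 euros to wipe it out.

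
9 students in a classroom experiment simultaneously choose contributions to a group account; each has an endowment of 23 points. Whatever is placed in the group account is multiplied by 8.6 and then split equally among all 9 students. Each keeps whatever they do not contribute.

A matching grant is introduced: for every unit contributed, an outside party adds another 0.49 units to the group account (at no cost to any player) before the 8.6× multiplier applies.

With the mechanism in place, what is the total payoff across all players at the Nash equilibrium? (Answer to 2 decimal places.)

Under the mechanism each unit contributed yields 8.6 × 1.49 / 9 = 1.4238 back to its contributor per unit of net cost, which exceeds 1, making full contribution the dominant choice for everyone.
At the Nash equilibrium everyone contributes 23. Group total payoff = 8.6 × 1.49 × 207 = 2652.50.

2652.50 points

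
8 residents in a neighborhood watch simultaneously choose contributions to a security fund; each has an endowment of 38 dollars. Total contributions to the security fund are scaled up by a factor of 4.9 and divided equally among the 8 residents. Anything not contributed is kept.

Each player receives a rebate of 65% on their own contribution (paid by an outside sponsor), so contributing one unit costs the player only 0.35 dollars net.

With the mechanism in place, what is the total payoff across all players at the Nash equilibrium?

Under the mechanism each unit contributed yields (4.9/8) / 0.35 = 1.7500 back to its contributor per unit of net cost, which exceeds 1, making full contribution the dominant choice for everyone.
So the Nash equilibrium is full contribution by all 8; the group earns 8 × (38 × 0.65 + 4.9 × 38) = 1687.20.

1687.20 dollars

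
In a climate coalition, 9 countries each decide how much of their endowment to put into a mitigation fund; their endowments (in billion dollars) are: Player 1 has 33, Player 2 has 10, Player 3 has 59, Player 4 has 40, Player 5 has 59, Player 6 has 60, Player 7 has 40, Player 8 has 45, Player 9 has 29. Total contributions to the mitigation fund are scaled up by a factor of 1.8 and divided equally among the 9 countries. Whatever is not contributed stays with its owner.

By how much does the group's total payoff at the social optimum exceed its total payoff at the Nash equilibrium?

300.00 billion dollars

The private return per contributed unit is 1.8/9 = 0.2000 < 1 for every player regardless of endowment, so the Nash equilibrium is zero contribution and the group total is Σ E_j = 33 + 10 + 59 + 40 + 59 + 60 + 40 + 45 + 29 = 375.
Each contributed unit returns 1.800 to the group, so the social optimum is full contribution by everyone: group total = 1.800 × 375 = 675.00.
Efficiency loss = (1.800 − 1) × 375 = 300.00.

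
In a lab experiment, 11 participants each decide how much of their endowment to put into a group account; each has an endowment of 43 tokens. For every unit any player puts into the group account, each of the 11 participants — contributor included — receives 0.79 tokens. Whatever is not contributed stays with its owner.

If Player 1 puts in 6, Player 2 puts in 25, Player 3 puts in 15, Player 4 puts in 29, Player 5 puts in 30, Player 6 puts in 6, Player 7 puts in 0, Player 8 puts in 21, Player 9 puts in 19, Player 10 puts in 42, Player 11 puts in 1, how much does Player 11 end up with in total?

Total contributed: 6 + 25 + 15 + 29 + 30 + 6 + 0 + 21 + 19 + 42 + 1 = 194.
Each receives 0.79 × 194 = 153.26 from the group account.
Player 11 keeps 43 − 1 = 42, so Player 11's payoff is 42 + 153.26 = 195.26.

195.26 tokens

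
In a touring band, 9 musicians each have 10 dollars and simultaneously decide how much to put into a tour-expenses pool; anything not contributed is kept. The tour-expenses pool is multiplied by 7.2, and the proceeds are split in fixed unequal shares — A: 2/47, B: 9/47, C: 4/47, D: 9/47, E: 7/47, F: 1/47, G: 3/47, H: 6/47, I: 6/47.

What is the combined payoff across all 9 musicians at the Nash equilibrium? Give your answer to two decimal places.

276.00 dollars

A player with share s gets back 7.2·s per unit contributed, so full contribution is dominant for anyone with s > 1/7.2 = 0.1389 and zero contribution is dominant for anyone below.
B, D and E clear that bar, contributing 10 each; the remaining 6 contribute 0. Total contributed: 30.
The tour-expenses pool pays out 7.2 × 30 = 216.00 in total (split across the unequal shares, but the aggregate is all that matters for the group sum).
The 6 free-riders keep 10 each, adding 60. Group total = 60 + 216.00 = 276.00.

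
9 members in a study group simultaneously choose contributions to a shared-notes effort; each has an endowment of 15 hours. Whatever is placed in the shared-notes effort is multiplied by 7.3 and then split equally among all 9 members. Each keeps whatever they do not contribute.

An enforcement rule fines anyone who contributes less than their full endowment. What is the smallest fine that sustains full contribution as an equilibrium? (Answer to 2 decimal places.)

2.83 hours

Given the others contribute fully, the best deviation is to contribute 0 (any partial contribution still incurs the fine and gives up units whose private return 0.8111 is below 1).
Deviating from 15 to 0 saves 15 hours but forfeits the deviator's share of the drop in the shared-notes effort: 7.3/9 × 15 = 12.17.
So the deviation gain is 15 − 12.17 = 2.83, and the fine must be at least 2.83 hours to wipe it out.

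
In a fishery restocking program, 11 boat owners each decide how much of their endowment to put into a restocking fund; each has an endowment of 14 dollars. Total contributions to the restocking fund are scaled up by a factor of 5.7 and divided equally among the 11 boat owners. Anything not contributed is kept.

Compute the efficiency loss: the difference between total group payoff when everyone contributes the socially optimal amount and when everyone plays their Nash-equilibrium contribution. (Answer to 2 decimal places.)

723.80 dollars

Each contributed unit returns 5.7/11 = 0.5182 to its contributor — below 1 — so contributing 0 is dominant for every player. At the Nash equilibrium everyone keeps their 14, and the group total is 11 × 14 = 154.
Each contributed unit returns 5.700 to the group as a whole (0.5182 to each of 11 players), which exceeds 1, so the social optimum is full contribution: group total = 5.700 × 154 = 877.80.
Efficiency loss = 877.80 − 154 = 723.80.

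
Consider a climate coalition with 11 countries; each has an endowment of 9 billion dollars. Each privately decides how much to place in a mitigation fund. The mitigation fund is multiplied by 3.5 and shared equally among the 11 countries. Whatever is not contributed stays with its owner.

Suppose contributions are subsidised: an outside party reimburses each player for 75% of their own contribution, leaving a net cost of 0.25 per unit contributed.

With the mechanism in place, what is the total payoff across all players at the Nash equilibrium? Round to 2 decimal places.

420.75 billion dollars

The effective private return per unit is now (3.5/11) / 0.25 = 1.2727 > 1, so every player's dominant strategy flips to full contribution.
At the Nash equilibrium everyone contributes 9. Group total payoff = 11 × (9 × 0.75 + 3.5 × 9) = 420.75.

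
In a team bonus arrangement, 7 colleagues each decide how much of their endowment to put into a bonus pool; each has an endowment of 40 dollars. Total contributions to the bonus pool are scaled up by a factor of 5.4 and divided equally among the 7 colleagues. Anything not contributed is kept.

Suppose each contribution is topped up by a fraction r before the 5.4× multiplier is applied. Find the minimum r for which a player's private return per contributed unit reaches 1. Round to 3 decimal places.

With matching at rate r, one contributed unit becomes (1 + r) in the bonus pool and returns 5.4 × (1 + r) / 7 to the contributor.
Setting this equal to 1: 1 + r = 7/5.4 = 1.2963.
So the minimum matching rate is r = 1.2963 − 1 = 0.296.

0.296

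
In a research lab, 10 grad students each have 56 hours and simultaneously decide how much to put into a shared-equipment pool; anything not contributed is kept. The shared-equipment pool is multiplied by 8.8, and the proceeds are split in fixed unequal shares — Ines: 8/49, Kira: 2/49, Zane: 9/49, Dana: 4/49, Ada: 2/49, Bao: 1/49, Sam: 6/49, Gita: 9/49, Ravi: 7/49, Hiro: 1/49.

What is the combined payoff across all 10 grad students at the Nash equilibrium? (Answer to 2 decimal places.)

Player j's private return per contributed unit is 8.8 × (j's share). Contributing is weakly dominant for j when that share is at least 1/8.8 = 0.1136, and contributing 0 is dominant otherwise.
The shares above 0.1136 belong to Ines, Zane, Sam, Gita and Ravi, contributing 56 each; the remaining 5 contribute 0. Total contributed: 280.
The shared-equipment pool pays out 8.8 × 280 = 2464.00 in total (split across the unequal shares, but the aggregate is all that matters for the group sum).
The 5 free-riders keep 56 each, adding 280. Group total = 280 + 2464.00 = 2744.00.

2744.00 hours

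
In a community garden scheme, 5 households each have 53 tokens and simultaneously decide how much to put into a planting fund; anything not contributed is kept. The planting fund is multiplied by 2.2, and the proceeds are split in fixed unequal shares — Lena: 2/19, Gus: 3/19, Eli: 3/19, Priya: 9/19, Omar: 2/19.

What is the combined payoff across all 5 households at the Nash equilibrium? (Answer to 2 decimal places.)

Each unit j contributes comes back to j as 2.2 × (j's share), so j prefers to contribute only if that share exceeds 1/2.2 = 0.4545; otherwise keeping the unit dominates.
The only share above 0.4545 is Priya's 9/19, contributing 53; the remaining 4 contribute 0. Total contributed: 53.
The planting fund pays out 2.2 × 53 = 116.60 in total (split across the unequal shares, but the aggregate is all that matters for the group sum).
The 4 free-riders keep 53 each, adding 212. Group total = 212 + 116.60 = 328.60.

328.60 tokens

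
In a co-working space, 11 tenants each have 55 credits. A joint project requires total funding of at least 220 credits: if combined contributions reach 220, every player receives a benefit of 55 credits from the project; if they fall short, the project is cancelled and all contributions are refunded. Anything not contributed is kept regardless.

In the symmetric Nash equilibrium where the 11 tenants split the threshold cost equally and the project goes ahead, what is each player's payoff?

90 credits

Equal share of the threshold: 220/11 = 20.
At this profile no one gains by cutting their contribution: any cut drops the total below 220, the project is cancelled, contributions are refunded, and the deviator ends with 55, which is less than 55 − 20 + 55 = 90. Contributing more than 20 just wastes the excess. So contributing exactly 20 is a best response.
Each player's payoff: 55 − 20 + 55 = 90.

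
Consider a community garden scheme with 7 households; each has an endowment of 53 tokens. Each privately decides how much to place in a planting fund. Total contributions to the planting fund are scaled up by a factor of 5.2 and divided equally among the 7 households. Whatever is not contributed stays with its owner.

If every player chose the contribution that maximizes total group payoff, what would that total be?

1929.20 tokens

Each contributed unit returns 5.200 to the group as a whole (0.7429 to each of 7 players), which exceeds 1, so the social optimum is full contribution: group total = 5.200 × 371 = 1929.20.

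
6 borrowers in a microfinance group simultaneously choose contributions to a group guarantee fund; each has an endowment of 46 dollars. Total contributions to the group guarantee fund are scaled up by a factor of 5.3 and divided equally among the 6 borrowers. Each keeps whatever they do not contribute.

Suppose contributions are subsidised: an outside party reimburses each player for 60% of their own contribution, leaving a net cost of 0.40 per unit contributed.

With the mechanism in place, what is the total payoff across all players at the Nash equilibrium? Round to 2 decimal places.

With the mechanism, a contributed unit returns (5.3/6) / 0.40 = 2.2083 per unit of net cost to the contributor — now above 1 — so contributing fully is weakly dominant for every player.
At the Nash equilibrium everyone contributes 46. Group total payoff = 6 × (46 × 0.60 + 5.3 × 46) = 1628.40.

1628.40 dollars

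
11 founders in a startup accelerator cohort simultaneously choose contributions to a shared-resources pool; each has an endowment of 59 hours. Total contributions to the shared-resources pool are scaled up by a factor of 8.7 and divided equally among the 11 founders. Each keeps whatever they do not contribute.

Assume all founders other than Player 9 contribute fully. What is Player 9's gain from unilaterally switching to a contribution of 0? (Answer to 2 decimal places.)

Switching from a contribution of 59 to 0 lets Player 9 keep an extra 59 hours, but lowers the shared-resources pool by 59, which costs Player 9 their own share of that drop: 8.7/11 × 59 = 46.66.
Net gain = 59 − 46.66 = 12.34. The private return per contributed unit (0.7909) is below 1, so free-riding is indeed the best response regardless of what the others do.

12.34 hours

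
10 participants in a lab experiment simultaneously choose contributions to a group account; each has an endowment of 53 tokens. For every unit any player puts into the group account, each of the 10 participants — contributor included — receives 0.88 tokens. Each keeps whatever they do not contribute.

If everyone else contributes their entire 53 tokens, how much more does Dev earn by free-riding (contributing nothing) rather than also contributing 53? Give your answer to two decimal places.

Switching from a contribution of 53 to 0 lets Dev keep an extra 53 tokens, but lowers the group account by 53, which costs Dev their own share of that drop: 0.88 × 53 = 46.64.
Net gain = 53 − 46.64 = 6.36. The private return per contributed unit (0.88) is below 1, so free-riding is indeed the best response regardless of what the others do.

6.36 tokens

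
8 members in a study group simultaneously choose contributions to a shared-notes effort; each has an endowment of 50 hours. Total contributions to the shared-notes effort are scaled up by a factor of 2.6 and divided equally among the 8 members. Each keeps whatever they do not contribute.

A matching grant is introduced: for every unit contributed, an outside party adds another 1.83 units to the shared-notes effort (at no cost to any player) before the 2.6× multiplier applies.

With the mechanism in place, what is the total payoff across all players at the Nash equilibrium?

400.00 hours

With the mechanism, a contributed unit returns 2.6 × 2.83 / 8 = 0.9198 per unit of net cost — still below 1 — so contributing 0 remains dominant for every player.
Everyone keeps their endowment and the group total is 8 × 50 = 400.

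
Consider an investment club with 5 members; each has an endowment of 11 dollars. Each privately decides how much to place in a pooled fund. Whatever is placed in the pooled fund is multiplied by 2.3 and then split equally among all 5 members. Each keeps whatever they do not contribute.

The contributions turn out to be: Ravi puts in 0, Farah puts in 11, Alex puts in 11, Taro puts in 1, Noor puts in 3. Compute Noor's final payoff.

19.96 dollars

Total contributed: 0 + 11 + 11 + 1 + 3 = 26.
Each receives 2.3 × 26 / 5 = 11.96 from the pooled fund.
Noor keeps 11 − 3 = 8, so Noor's payoff is 8 + 11.96 = 19.96.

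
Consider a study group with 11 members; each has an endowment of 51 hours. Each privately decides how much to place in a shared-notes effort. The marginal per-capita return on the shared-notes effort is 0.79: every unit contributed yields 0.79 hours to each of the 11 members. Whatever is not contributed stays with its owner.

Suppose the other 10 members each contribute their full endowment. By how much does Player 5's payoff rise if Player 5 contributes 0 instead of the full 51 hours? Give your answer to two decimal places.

10.71 hours

Switching from a contribution of 51 to 0 lets Player 5 keep an extra 51 hours, but lowers the shared-notes effort by 51, which costs Player 5 their own share of that drop: 0.79 × 51 = 40.29.
Net gain = 51 − 40.29 = 10.71. The private return per contributed unit (0.79) is below 1, so free-riding is indeed the best response regardless of what the others do.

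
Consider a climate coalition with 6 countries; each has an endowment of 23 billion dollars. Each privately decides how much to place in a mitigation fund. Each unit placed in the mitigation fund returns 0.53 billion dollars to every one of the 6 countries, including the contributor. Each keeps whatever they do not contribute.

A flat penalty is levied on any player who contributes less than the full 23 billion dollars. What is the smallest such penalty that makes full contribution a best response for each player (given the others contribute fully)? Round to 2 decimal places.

10.81 billion dollars

Given the others contribute fully, the best deviation is to contribute 0 (any partial contribution still incurs the fine and gives up units whose private return 0.53 is below 1).
Deviating from 23 to 0 saves 23 billion dollars but forfeits the deviator's share of the drop in the mitigation fund: 0.53 × 23 = 12.19.
So the deviation gain is 23 − 12.19 = 10.81, and the fine must be at least 10.81 billion dollars to wipe it out.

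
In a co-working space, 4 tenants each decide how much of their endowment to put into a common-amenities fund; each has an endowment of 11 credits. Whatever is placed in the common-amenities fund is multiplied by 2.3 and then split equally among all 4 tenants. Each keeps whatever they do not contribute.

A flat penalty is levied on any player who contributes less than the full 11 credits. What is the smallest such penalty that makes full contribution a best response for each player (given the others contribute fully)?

Given the others contribute fully, the best deviation is to contribute 0 (any partial contribution still incurs the fine and gives up units whose private return 0.5750 is below 1).
Deviating from 11 to 0 saves 11 credits but forfeits the deviator's share of the drop in the common-amenities fund: 2.3/4 × 11 = 6.32.
So the deviation gain is 11 − 6.32 = 4.68, and the fine must be at least 4.68 credits to wipe it out.

4.68 credits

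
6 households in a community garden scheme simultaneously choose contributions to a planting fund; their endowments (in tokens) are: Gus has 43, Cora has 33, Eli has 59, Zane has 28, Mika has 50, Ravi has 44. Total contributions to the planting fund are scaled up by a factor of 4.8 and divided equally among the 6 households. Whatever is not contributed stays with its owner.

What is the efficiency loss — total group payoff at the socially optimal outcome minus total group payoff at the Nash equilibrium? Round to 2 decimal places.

976.60 tokens

The private return per contributed unit is 4.8/6 = 0.8000 < 1 for every player regardless of endowment, so the Nash equilibrium is zero contribution and the group total is Σ E_j = 43 + 33 + 59 + 28 + 50 + 44 = 257.
Each contributed unit returns 4.800 to the group, so the social optimum is full contribution by everyone: group total = 4.800 × 257 = 1233.60.
Efficiency loss = (4.800 − 1) × 257 = 976.60.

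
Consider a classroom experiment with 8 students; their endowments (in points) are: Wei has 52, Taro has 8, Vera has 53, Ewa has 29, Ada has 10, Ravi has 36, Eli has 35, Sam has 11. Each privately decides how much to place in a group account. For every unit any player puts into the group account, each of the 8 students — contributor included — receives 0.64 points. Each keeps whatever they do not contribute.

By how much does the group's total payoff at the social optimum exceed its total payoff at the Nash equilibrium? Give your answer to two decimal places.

The private return per contributed unit is 0.64 < 1 for everyone, so the Nash equilibrium is zero contribution and the group total is Σ E_j = 52 + 8 + 53 + 29 + 10 + 36 + 35 + 11 = 234.
Each contributed unit returns 5.120 to the group, so the social optimum is full contribution by everyone: group total = 5.120 × 234 = 1198.08.
Efficiency loss = (5.120 − 1) × 234 = 964.08.

964.08 points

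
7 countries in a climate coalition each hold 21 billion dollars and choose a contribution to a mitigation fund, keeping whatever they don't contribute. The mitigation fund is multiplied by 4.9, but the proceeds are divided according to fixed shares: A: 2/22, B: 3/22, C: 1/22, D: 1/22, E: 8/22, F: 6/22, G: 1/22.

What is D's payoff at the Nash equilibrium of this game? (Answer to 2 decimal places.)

30.35 billion dollars

Each unit j contributes comes back to j as 4.9 × (j's share), so j prefers to contribute only if that share exceeds 1/4.9 = 0.2041; otherwise keeping the unit dominates.
The shares above 0.2041 belong to E and F, contributing 21 each; the remaining 5 contribute 0. Total contributed: 42.
D keeps 21 and receives 4.9 × 42 × 1/22 = 9.35 from the mitigation fund, for a payoff of 30.35.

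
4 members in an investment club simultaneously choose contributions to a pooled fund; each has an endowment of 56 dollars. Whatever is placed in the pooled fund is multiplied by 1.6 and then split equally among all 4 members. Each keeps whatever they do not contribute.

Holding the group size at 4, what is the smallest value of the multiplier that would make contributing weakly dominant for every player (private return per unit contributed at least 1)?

4

A contributed unit returns (multiplier)/4 to its contributor.
This reaches 1 exactly when the multiplier is 4.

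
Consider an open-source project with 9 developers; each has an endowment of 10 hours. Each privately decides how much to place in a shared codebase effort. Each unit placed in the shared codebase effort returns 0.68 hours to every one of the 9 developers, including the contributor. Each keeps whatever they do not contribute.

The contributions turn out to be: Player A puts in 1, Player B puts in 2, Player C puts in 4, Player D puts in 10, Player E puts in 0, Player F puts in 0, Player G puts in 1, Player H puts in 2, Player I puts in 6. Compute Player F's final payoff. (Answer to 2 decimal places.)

Total contributed: 1 + 2 + 4 + 10 + 0 + 0 + 1 + 2 + 6 = 26.
Each receives 0.68 × 26 = 17.68 from the shared codebase effort.
Player F keeps 10 − 0 = 10, so Player F's payoff is 10 + 17.68 = 27.68.

27.68 hours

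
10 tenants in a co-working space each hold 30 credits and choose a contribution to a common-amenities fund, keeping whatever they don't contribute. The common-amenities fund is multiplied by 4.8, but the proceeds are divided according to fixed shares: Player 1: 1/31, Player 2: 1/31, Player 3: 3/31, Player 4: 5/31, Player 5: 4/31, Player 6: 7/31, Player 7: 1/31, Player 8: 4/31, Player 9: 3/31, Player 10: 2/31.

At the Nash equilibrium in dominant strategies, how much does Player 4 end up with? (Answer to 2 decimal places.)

53.23 credits

Player j's private return per contributed unit is 4.8 × (j's share). Contributing is weakly dominant for j when that share is at least 1/4.8 = 0.2083, and contributing 0 is dominant otherwise.
Player 6 alone (share 7/31) is above the threshold, contributing 30; the remaining 9 contribute 0. Total contributed: 30.
Player 4 keeps 30 and receives 4.8 × 30 × 5/31 = 23.23 from the common-amenities fund, for a payoff of 53.23.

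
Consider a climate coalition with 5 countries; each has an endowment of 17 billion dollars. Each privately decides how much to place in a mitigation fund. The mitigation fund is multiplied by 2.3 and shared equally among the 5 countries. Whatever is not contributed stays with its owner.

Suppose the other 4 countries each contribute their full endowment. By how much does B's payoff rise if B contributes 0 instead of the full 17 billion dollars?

9.18 billion dollars

Switching from a contribution of 17 to 0 lets B keep an extra 17 billion dollars, but lowers the mitigation fund by 17, which costs B their own share of that drop: 2.3/5 × 17 = 7.82.
Net gain = 17 − 7.82 = 9.18. The private return per contributed unit (0.4600) is below 1, so free-riding is indeed the best response regardless of what the others do.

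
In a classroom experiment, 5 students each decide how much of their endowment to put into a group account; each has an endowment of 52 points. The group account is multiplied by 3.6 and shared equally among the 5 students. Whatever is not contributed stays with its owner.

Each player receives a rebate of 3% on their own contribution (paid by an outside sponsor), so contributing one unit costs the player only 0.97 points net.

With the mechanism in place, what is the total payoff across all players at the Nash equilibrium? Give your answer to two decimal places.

Even with the mechanism, each unit contributed returns only (3.6/5) / 0.97 = 0.7423 per unit of net cost, so contributing nothing is still dominant.
Everyone keeps their endowment and the group total is 5 × 52 = 260.

260.00 points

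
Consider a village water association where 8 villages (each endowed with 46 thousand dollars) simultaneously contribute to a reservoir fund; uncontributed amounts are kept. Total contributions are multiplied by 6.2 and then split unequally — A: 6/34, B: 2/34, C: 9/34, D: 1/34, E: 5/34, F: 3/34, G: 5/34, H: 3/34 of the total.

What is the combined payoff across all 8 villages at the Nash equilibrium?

846.40 thousand dollars

Each unit j contributes comes back to j as 6.2 × (j's share), so j prefers to contribute only if that share exceeds 1/6.2 = 0.1613; otherwise keeping the unit dominates.
The shares above 0.1613 belong to A and C, contributing 46 each; the remaining 6 contribute 0. Total contributed: 92.
The reservoir fund pays out 6.2 × 92 = 570.40 in total (split across the unequal shares, but the aggregate is all that matters for the group sum).
The 6 free-riders keep 46 each, adding 276. Group total = 276 + 570.40 = 846.40.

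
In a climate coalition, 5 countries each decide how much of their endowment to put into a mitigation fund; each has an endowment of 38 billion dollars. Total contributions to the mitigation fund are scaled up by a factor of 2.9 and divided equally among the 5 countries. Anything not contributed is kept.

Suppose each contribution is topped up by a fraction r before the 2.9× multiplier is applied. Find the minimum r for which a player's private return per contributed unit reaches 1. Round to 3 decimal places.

With matching at rate r, one contributed unit becomes (1 + r) in the mitigation fund and returns 2.9 × (1 + r) / 5 to the contributor.
Setting this equal to 1: 1 + r = 5/2.9 = 1.7241.
So the minimum matching rate is r = 1.7241 − 1 = 0.724.

0.724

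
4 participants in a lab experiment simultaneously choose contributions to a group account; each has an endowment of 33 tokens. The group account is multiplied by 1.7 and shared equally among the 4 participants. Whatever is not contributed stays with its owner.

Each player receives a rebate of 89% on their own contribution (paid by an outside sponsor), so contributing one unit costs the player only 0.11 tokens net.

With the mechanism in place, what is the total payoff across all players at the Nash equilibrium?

Under the mechanism each unit contributed yields (1.7/4) / 0.11 = 3.8636 back to its contributor per unit of net cost, which exceeds 1, making full contribution the dominant choice for everyone.
So the Nash equilibrium is full contribution by all 4; the group earns 4 × (33 × 0.89 + 1.7 × 33) = 341.88.

341.88 tokens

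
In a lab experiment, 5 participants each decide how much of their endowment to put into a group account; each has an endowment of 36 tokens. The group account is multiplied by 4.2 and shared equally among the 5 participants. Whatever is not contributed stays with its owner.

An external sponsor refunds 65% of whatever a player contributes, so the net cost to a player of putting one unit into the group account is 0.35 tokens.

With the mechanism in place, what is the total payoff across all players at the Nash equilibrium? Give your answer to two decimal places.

873.00 tokens

The effective private return per unit is now (4.2/5) / 0.35 = 2.4000 > 1, so every player's dominant strategy flips to full contribution.
So the Nash equilibrium is full contribution by all 5; the group earns 5 × (36 × 0.65 + 4.2 × 36) = 873.00.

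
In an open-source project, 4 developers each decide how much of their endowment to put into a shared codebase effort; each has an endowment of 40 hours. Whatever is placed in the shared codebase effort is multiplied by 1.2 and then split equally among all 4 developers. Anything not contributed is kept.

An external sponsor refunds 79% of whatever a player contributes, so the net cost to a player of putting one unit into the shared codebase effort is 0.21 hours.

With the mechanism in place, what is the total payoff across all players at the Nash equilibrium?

Under the mechanism each unit contributed yields (1.2/4) / 0.21 = 1.4286 back to its contributor per unit of net cost, which exceeds 1, making full contribution the dominant choice for everyone.
So the Nash equilibrium is full contribution by all 4; the group earns 4 × (40 × 0.79 + 1.2 × 40) = 318.40.

318.40 hours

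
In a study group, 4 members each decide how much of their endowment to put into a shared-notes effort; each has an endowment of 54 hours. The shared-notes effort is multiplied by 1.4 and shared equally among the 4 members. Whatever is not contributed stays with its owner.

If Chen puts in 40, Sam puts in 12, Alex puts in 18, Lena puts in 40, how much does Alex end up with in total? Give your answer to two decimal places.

Total contributed: 40 + 12 + 18 + 40 = 110.
Each receives 1.4 × 110 / 4 = 38.50 from the shared-notes effort.
Alex keeps 54 − 18 = 36, so Alex's payoff is 36 + 38.50 = 74.50.

74.50 hours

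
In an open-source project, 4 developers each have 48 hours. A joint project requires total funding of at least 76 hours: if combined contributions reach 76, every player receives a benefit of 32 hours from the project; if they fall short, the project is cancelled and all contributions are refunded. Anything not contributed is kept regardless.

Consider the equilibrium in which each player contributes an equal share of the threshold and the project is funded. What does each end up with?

61 hours

Equal share of the threshold: 76/4 = 19.
At this profile no one gains by cutting their contribution: any cut drops the total below 76, the project is cancelled, contributions are refunded, and the deviator ends with 48, which is less than 48 − 19 + 32 = 61. Contributing more than 19 just wastes the excess. So contributing exactly 19 is a best response.
Each player's payoff: 48 − 19 + 32 = 61.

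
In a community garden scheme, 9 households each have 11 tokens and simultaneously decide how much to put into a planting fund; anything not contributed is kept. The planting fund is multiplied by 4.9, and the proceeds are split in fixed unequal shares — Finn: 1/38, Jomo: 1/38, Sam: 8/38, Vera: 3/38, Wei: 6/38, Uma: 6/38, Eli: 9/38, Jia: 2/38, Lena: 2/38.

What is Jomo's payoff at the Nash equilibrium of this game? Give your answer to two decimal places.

A player with share s gets back 4.9·s per unit contributed, so full contribution is dominant for anyone with s > 1/4.9 = 0.2041 and zero contribution is dominant for anyone below.
Sam and Eli clear that bar, contributing 11 each; the remaining 7 contribute 0. Total contributed: 22.
Jomo keeps 11 and receives 4.9 × 22 × 1/38 = 2.84 from the planting fund, for a payoff of 13.84.

13.84 tokens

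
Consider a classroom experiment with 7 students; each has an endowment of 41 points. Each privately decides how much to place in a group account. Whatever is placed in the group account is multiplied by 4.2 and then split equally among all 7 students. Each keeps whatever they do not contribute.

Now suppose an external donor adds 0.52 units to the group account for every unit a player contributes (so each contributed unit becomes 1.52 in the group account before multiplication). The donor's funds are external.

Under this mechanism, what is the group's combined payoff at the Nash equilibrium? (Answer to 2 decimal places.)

With the mechanism, a contributed unit returns 4.2 × 1.52 / 7 = 0.9120 per unit of net cost — still below 1 — so contributing 0 remains dominant for every player.
At the Nash equilibrium no one contributes; group total payoff = 7 × 41 = 287.

287.00 points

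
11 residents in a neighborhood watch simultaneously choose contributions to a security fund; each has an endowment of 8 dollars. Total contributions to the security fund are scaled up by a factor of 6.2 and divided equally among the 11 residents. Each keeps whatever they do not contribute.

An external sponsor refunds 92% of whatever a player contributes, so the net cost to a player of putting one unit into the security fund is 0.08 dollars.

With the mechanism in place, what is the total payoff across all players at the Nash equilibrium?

626.56 dollars

The effective private return per unit is now (6.2/11) / 0.08 = 7.0455 > 1, so every player's dominant strategy flips to full contribution.
So the Nash equilibrium is full contribution by all 11; the group earns 11 × (8 × 0.92 + 6.2 × 8) = 626.56.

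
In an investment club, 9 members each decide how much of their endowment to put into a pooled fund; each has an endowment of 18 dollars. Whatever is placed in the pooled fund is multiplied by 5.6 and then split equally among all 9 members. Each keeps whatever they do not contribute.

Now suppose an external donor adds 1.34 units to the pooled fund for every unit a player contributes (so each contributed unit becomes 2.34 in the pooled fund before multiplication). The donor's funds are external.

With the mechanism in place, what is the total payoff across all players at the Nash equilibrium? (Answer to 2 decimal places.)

Under the mechanism each unit contributed yields 5.6 × 2.34 / 9 = 1.4560 back to its contributor per unit of net cost, which exceeds 1, making full contribution the dominant choice for everyone.
At the Nash equilibrium everyone contributes 18. Group total payoff = 5.6 × 2.34 × 162 = 2122.85.

2122.85 dollars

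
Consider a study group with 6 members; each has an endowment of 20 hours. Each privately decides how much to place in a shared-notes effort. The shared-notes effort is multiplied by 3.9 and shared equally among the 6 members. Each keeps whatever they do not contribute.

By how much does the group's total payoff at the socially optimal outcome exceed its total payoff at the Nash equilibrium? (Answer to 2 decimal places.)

Each contributed unit returns 3.9/6 = 0.6500 to its contributor — below 1 — so contributing 0 is dominant for every player. At the Nash equilibrium everyone keeps their 20, and the group total is 6 × 20 = 120.
Each contributed unit returns 3.900 to the group as a whole (0.6500 to each of 6 players), which exceeds 1, so the social optimum is full contribution: group total = 3.900 × 120 = 468.00.
Efficiency loss = 468.00 − 120 = 348.00.

348.00 hours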